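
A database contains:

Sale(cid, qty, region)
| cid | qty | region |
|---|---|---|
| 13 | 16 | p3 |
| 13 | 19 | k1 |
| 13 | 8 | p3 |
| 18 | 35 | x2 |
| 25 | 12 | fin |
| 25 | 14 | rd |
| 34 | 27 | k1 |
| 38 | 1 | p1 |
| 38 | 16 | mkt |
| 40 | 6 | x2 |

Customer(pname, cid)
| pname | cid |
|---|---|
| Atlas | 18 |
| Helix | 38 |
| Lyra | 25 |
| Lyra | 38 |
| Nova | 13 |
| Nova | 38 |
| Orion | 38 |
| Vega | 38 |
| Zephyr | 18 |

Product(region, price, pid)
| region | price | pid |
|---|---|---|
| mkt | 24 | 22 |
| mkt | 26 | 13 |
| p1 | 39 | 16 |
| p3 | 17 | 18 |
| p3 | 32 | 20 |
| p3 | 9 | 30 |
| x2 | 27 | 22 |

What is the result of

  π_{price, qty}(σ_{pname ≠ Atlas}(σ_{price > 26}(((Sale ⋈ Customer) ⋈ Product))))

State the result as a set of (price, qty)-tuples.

{(27, 35), (32, 16), (32, 8), (39, 1)}

Joining Sale and Customer on cid yields {(13, 16, p3, Nova), (13, 19, k1, Nova), (13, 8, p3, Nova), (18, 35, x2, Atlas), (18, 35, x2, Zephyr), (25, 12, fin, Lyra), (25, 14, rd, Lyra), (38, 1, p1, Helix), (38, 1, p1, Lyra), (38, 1, p1, Nova), (38, 1, p1, Orion), (38, 1, p1, Vega), (38, 16, mkt, Helix), (38, 16, mkt, Lyra), (38, 16, mkt, Nova), (38, 16, mkt, Orion), (38, 16, mkt, Vega)}.
Joining (Sale ⋈ Customer) and Product on region yields {(13, 16, p3, Nova, 17, 18), (13, 16, p3, Nova, 32, 20), (13, 16, p3, Nova, 9, 30), (13, 8, p3, Nova, 17, 18), (13, 8, p3, Nova, 32, 20), (13, 8, p3, Nova, 9, 30), (18, 35, x2, Atlas, 27, 22), (18, 35, x2, Zephyr, 27, 22), (38, 1, p1, Helix, 39, 16), (38, 1, p1, Lyra, 39, 16), (38, 1, p1, Nova, 39, 16), (38, 1, p1, Orion, 39, 16), (38, 1, p1, Vega, 39, 16), (38, 16, mkt, Helix, 24, 22), (38, 16, mkt, Helix, 26, 13), (38, 16, mkt, Lyra, 24, 22), (38, 16, mkt, Lyra, 26, 13), (38, 16, mkt, Nova, 24, 22), (38, 16, mkt, Nova, 26, 13), (38, 16, mkt, Orion, 24, 22), (38, 16, mkt, Orion, 26, 13), (38, 16, mkt, Vega, 24, 22), (38, 16, mkt, Vega, 26, 13)}.
Selection price > 26: {(13, 16, p3, Nova, 32, 20), (13, 8, p3, Nova, 32, 20), (18, 35, x2, Atlas, 27, 22), (18, 35, x2, Zephyr, 27, 22), (38, 1, p1, Helix, 39, 16), (38, 1, p1, Lyra, 39, 16), (38, 1, p1, Nova, 39, 16), (38, 1, p1, Orion, 39, 16), (38, 1, p1, Vega, 39, 16)}
Selection pname ≠ Atlas: {(13, 16, p3, Nova, 32, 20), (13, 8, p3, Nova, 32, 20), (18, 35, x2, Zephyr, 27, 22), (38, 1, p1, Helix, 39, 16), (38, 1, p1, Lyra, 39, 16), (38, 1, p1, Nova, 39, 16), (38, 1, p1, Orion, 39, 16), (38, 1, p1, Vega, 39, 16)}
π[price, qty]: project onto (price, qty) (4 duplicate(s) eliminated) → {(27, 35), (32, 16), (32, 8), (39, 1)}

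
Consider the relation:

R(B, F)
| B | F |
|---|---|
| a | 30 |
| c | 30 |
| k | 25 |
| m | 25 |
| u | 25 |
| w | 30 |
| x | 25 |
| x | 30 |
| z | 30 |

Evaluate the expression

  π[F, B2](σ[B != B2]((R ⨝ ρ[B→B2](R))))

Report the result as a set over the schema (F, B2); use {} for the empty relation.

{(25, k), (25, m), (25, u), (25, x), (30, a), (30, c), (30, w), (30, x), (30, z)}

ρ[B→B2]: schema becomes (B2, F); tuples unchanged.
Natural join on F: {(a, 30, a), (a, 30, c), (a, 30, w), (a, 30, x), (a, 30, z), (c, 30, a), (c, 30, c), (c, 30, w), (c, 30, x), (c, 30, z), (k, 25, k), (k, 25, m), (k, 25, u), (k, 25, x), (m, 25, k), (m, 25, m), (m, 25, u), (m, 25, x), (u, 25, k), (u, 25, m), (u, 25, u), (u, 25, x), (w, 30, a), (w, 30, c), (w, 30, w), (w, 30, x), (w, 30, z), (x, 25, k), (x, 25, m), (x, 25, u), (x, 25, x), (x, 30, a), (x, 30, c), (x, 30, w), (x, 30, x), (x, 30, z), (z, 30, a), (z, 30, c), (z, 30, w), (z, 30, x), (z, 30, z)}
Filtering on B != B2 leaves {(a, 30, c), (a, 30, w), (a, 30, x), (a, 30, z), (c, 30, a), (c, 30, w), (c, 30, x), (c, 30, z), (k, 25, m), (k, 25, u), (k, 25, x), (m, 25, k), (m, 25, u), (m, 25, x), (u, 25, k), (u, 25, m), (u, 25, x), (w, 30, a), (w, 30, c), (w, 30, x), (w, 30, z), (x, 25, k), (x, 25, m), (x, 25, u), (x, 30, a), (x, 30, c), (x, 30, w), (x, 30, z), (z, 30, a), (z, 30, c), (z, 30, w), (z, 30, x)}.
π[F, B2]: project onto (F, B2) (23 duplicate(s) eliminated) → {(25, k), (25, m), (25, u), (25, x), (30, a), (30, c), (30, w), (30, x), (30, z)}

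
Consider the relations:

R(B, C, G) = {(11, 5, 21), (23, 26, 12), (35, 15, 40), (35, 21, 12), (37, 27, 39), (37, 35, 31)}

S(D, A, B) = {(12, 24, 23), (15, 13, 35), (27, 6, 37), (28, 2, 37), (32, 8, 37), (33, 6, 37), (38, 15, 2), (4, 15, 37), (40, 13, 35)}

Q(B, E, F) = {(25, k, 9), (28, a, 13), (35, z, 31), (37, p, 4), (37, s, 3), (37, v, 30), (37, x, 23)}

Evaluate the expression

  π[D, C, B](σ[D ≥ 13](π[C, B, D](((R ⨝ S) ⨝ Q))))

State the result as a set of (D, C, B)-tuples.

Joining R and S on B yields {(23, 26, 12, 12, 24), (35, 15, 40, 15, 13), (35, 15, 40, 40, 13), (35, 21, 12, 15, 13), (35, 21, 12, 40, 13), (37, 27, 39, 27, 6), (37, 27, 39, 28, 2), (37, 27, 39, 32, 8), (37, 27, 39, 33, 6), (37, 27, 39, 4, 15), (37, 35, 31, 27, 6), (37, 35, 31, 28, 2), (37, 35, 31, 32, 8), (37, 35, 31, 33, 6), (37, 35, 31, 4, 15)}.
Joining (R ⨝ S) and Q on B yields {(35, 15, 40, 15, 13, z, 31), (35, 15, 40, 40, 13, z, 31), (35, 21, 12, 15, 13, z, 31), (35, 21, 12, 40, 13, z, 31), (37, 27, 39, 27, 6, p, 4), (37, 27, 39, 27, 6, s, 3), (37, 27, 39, 27, 6, v, 30), (37, 27, 39, 27, 6, x, 23), (37, 27, 39, 28, 2, p, 4), (37, 27, 39, 28, 2, s, 3), (37, 27, 39, 28, 2, v, 30), (37, 27, 39, 28, 2, x, 23), (37, 27, 39, 32, 8, p, 4), (37, 27, 39, 32, 8, s, 3), (37, 27, 39, 32, 8, v, 30), (37, 27, 39, 32, 8, x, 23), (37, 27, 39, 33, 6, p, 4), (37, 27, 39, 33, 6, s, 3), (37, 27, 39, 33, 6, v, 30), (37, 27, 39, 33, 6, x, 23), (37, 27, 39, 4, 15, p, 4), (37, 27, 39, 4, 15, s, 3), (37, 27, 39, 4, 15, v, 30), (37, 27, 39, 4, 15, x, 23), (37, 35, 31, 27, 6, p, 4), (37, 35, 31, 27, 6, s, 3), (37, 35, 31, 27, 6, v, 30), (37, 35, 31, 27, 6, x, 23), (37, 35, 31, 28, 2, p, 4), (37, 35, 31, 28, 2, s, 3), (37, 35, 31, 28, 2, v, 30), (37, 35, 31, 28, 2, x, 23), (37, 35, 31, 32, 8, p, 4), (37, 35, 31, 32, 8, s, 3), (37, 35, 31, 32, 8, v, 30), (37, 35, 31, 32, 8, x, 23), (37, 35, 31, 33, 6, p, 4), (37, 35, 31, 33, 6, s, 3), (37, 35, 31, 33, 6, v, 30), (37, 35, 31, 33, 6, x, 23), (37, 35, 31, 4, 15, p, 4), (37, 35, 31, 4, 15, s, 3), (37, 35, 31, 4, 15, v, 30), (37, 35, 31, 4, 15, x, 23)}.
π_{C, B, D} gives {(15, 35, 15), (15, 35, 40), (21, 35, 15), (21, 35, 40), (27, 37, 27), (27, 37, 28), (27, 37, 32), (27, 37, 33), (27, 37, 4), (35, 37, 27), (35, 37, 28), (35, 37, 32), (35, 37, 33), (35, 37, 4)} (30 duplicate(s) eliminated).
Apply σ_{D ≥ 13}; surviving tuples: {(15, 35, 15), (15, 35, 40), (21, 35, 15), (21, 35, 40), (27, 37, 27), (27, 37, 28), (27, 37, 32), (27, 37, 33), (35, 37, 27), (35, 37, 28), (35, 37, 32), (35, 37, 33)}
π_{D, C, B} gives {(15, 15, 35), (15, 21, 35), (27, 27, 37), (27, 35, 37), (28, 27, 37), (28, 35, 37), (32, 27, 37), (32, 35, 37), (33, 27, 37), (33, 35, 37), (40, 15, 35), (40, 21, 35)}.

{(15, 15, 35), (15, 21, 35), (27, 27, 37), (27, 35, 37), (28, 27, 37), (28, 35, 37), (32, 27, 37), (32, 35, 37), (33, 27, 37), (33, 35, 37), (40, 15, 35), (40, 21, 35)}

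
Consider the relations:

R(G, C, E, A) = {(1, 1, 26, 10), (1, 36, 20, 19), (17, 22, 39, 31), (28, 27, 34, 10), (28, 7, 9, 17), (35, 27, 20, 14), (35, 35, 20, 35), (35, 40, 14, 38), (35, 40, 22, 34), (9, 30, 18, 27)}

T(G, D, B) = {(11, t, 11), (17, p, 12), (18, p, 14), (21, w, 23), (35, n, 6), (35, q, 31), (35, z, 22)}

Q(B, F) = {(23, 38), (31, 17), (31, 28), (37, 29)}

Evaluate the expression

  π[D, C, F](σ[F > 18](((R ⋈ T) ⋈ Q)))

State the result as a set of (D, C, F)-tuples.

{(q, 27, 28), (q, 35, 28), (q, 40, 28)}

Natural join on G: {(17, 22, 39, 31, p, 12), (35, 27, 20, 14, n, 6), (35, 27, 20, 14, q, 31), (35, 27, 20, 14, z, 22), (35, 35, 20, 35, n, 6), (35, 35, 20, 35, q, 31), (35, 35, 20, 35, z, 22), (35, 40, 14, 38, n, 6), (35, 40, 14, 38, q, 31), (35, 40, 14, 38, z, 22), (35, 40, 22, 34, n, 6), (35, 40, 22, 34, q, 31), (35, 40, 22, 34, z, 22)}
Natural join on B: {(35, 27, 20, 14, q, 31, 17), (35, 27, 20, 14, q, 31, 28), (35, 35, 20, 35, q, 31, 17), (35, 35, 20, 35, q, 31, 28), (35, 40, 14, 38, q, 31, 17), (35, 40, 14, 38, q, 31, 28), (35, 40, 22, 34, q, 31, 17), (35, 40, 22, 34, q, 31, 28)}
σ[F > 18]: keep tuples satisfying F > 18 → {(35, 27, 20, 14, q, 31, 28), (35, 35, 20, 35, q, 31, 28), (35, 40, 14, 38, q, 31, 28), (35, 40, 22, 34, q, 31, 28)}
π[D, C, F]: project onto (D, C, F) (1 duplicate(s) eliminated) → {(q, 27, 28), (q, 35, 28), (q, 40, 28)}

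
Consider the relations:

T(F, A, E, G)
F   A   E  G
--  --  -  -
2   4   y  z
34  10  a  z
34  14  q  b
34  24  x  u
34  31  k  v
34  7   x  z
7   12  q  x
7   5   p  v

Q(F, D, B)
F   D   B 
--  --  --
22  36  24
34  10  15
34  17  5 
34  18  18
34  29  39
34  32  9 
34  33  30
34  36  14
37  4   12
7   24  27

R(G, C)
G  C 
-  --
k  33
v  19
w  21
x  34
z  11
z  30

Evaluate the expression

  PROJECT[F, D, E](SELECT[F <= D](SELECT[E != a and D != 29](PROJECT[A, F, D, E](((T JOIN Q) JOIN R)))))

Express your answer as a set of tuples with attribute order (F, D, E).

Joining T and Q on F yields {(34, 10, a, z, 10, 15), (34, 10, a, z, 17, 5), (34, 10, a, z, 18, 18), (34, 10, a, z, 29, 39), (34, 10, a, z, 32, 9), (34, 10, a, z, 33, 30), (34, 10, a, z, 36, 14), (34, 14, q, b, 10, 15), (34, 14, q, b, 17, 5), (34, 14, q, b, 18, 18), (34, 14, q, b, 29, 39), (34, 14, q, b, 32, 9), (34, 14, q, b, 33, 30), (34, 14, q, b, 36, 14), (34, 24, x, u, 10, 15), (34, 24, x, u, 17, 5), (34, 24, x, u, 18, 18), (34, 24, x, u, 29, 39), (34, 24, x, u, 32, 9), (34, 24, x, u, 33, 30), (34, 24, x, u, 36, 14), (34, 31, k, v, 10, 15), (34, 31, k, v, 17, 5), (34, 31, k, v, 18, 18), (34, 31, k, v, 29, 39), (34, 31, k, v, 32, 9), (34, 31, k, v, 33, 30), (34, 31, k, v, 36, 14), (34, 7, x, z, 10, 15), (34, 7, x, z, 17, 5), (34, 7, x, z, 18, 18), (34, 7, x, z, 29, 39), (34, 7, x, z, 32, 9), (34, 7, x, z, 33, 30), (34, 7, x, z, 36, 14), (7, 12, q, x, 24, 27), (7, 5, p, v, 24, 27)}.
Joining (T JOIN Q) and R on G yields {(34, 10, a, z, 10, 15, 11), (34, 10, a, z, 10, 15, 30), (34, 10, a, z, 17, 5, 11), (34, 10, a, z, 17, 5, 30), (34, 10, a, z, 18, 18, 11), (34, 10, a, z, 18, 18, 30), (34, 10, a, z, 29, 39, 11), (34, 10, a, z, 29, 39, 30), (34, 10, a, z, 32, 9, 11), (34, 10, a, z, 32, 9, 30), (34, 10, a, z, 33, 30, 11), (34, 10, a, z, 33, 30, 30), (34, 10, a, z, 36, 14, 11), (34, 10, a, z, 36, 14, 30), (34, 31, k, v, 10, 15, 19), (34, 31, k, v, 17, 5, 19), (34, 31, k, v, 18, 18, 19), (34, 31, k, v, 29, 39, 19), (34, 31, k, v, 32, 9, 19), (34, 31, k, v, 33, 30, 19), (34, 31, k, v, 36, 14, 19), (34, 7, x, z, 10, 15, 11), (34, 7, x, z, 10, 15, 30), (34, 7, x, z, 17, 5, 11), (34, 7, x, z, 17, 5, 30), (34, 7, x, z, 18, 18, 11), (34, 7, x, z, 18, 18, 30), (34, 7, x, z, 29, 39, 11), (34, 7, x, z, 29, 39, 30), (34, 7, x, z, 32, 9, 11), (34, 7, x, z, 32, 9, 30), (34, 7, x, z, 33, 30, 11), (34, 7, x, z, 33, 30, 30), (34, 7, x, z, 36, 14, 11), (34, 7, x, z, 36, 14, 30), (7, 12, q, x, 24, 27, 34), (7, 5, p, v, 24, 27, 19)}.
Keep only column(s) A, F, D, E (14 duplicate(s) eliminated): {(10, 34, 10, a), (10, 34, 17, a), (10, 34, 18, a), (10, 34, 29, a), (10, 34, 32, a), (10, 34, 33, a), (10, 34, 36, a), (12, 7, 24, q), (31, 34, 10, k), (31, 34, 17, k), (31, 34, 18, k), (31, 34, 29, k), (31, 34, 32, k), (31, 34, 33, k), (31, 34, 36, k), (5, 7, 24, p), (7, 34, 10, x), (7, 34, 17, x), (7, 34, 18, x), (7, 34, 29, x), (7, 34, 32, x), (7, 34, 33, x), (7, 34, 36, x)}
σ[E != a and D != 29]: keep tuples satisfying E != a and D != 29 → {(12, 7, 24, q), (31, 34, 10, k), (31, 34, 17, k), (31, 34, 18, k), (31, 34, 32, k), (31, 34, 33, k), (31, 34, 36, k), (5, 7, 24, p), (7, 34, 10, x), (7, 34, 17, x), (7, 34, 18, x), (7, 34, 32, x), (7, 34, 33, x), (7, 34, 36, x)}
σ[F <= D]: keep tuples satisfying F <= D → {(12, 7, 24, q), (31, 34, 36, k), (5, 7, 24, p), (7, 34, 36, x)}
Keep only column(s) F, D, E: {(34, 36, k), (34, 36, x), (7, 24, p), (7, 24, q)}

{(34, 36, k), (34, 36, x), (7, 24, p), (7, 24, q)}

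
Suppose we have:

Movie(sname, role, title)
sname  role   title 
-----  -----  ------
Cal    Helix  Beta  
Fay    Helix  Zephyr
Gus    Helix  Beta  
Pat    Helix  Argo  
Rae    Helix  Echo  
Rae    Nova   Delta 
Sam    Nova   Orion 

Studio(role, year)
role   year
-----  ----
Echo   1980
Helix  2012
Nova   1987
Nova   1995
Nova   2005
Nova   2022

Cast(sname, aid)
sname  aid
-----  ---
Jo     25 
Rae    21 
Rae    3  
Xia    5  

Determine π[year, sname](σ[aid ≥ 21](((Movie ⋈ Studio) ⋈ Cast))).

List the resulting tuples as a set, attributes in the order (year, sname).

Natural join on role: {(Cal, Helix, Beta, 2012), (Fay, Helix, Zephyr, 2012), (Gus, Helix, Beta, 2012), (Pat, Helix, Argo, 2012), (Rae, Helix, Echo, 2012), (Rae, Nova, Delta, 1987), (Rae, Nova, Delta, 1995), (Rae, Nova, Delta, 2005), (Rae, Nova, Delta, 2022), (Sam, Nova, Orion, 1987), (Sam, Nova, Orion, 1995), (Sam, Nova, Orion, 2005), (Sam, Nova, Orion, 2022)}
Natural join on sname: {(Rae, Helix, Echo, 2012, 21), (Rae, Helix, Echo, 2012, 3), (Rae, Nova, Delta, 1987, 21), (Rae, Nova, Delta, 1987, 3), (Rae, Nova, Delta, 1995, 21), (Rae, Nova, Delta, 1995, 3), (Rae, Nova, Delta, 2005, 21), (Rae, Nova, Delta, 2005, 3), (Rae, Nova, Delta, 2022, 21), (Rae, Nova, Delta, 2022, 3)}
Selection aid ≥ 21: {(Rae, Helix, Echo, 2012, 21), (Rae, Nova, Delta, 1987, 21), (Rae, Nova, Delta, 1995, 21), (Rae, Nova, Delta, 2005, 21), (Rae, Nova, Delta, 2022, 21)}
Keep only column(s) year, sname: {(1987, Rae), (1995, Rae), (2005, Rae), (2012, Rae), (2022, Rae)}

{(1987, Rae), (1995, Rae), (2005, Rae), (2012, Rae), (2022, Rae)}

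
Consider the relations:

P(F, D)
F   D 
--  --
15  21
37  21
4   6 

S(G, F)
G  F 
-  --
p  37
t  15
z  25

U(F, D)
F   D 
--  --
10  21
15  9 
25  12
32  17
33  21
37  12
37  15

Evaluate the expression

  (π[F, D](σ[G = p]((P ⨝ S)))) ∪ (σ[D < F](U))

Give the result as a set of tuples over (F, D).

P ⋈ S (natural join on F): {(15, 21, t), (37, 21, p)}
Apply σ_{G = p}; surviving tuples: {(37, 21, p)}
π[F, D]: project onto (F, D) → {(37, 21)}
Apply σ_{D < F}; surviving tuples: {(15, 9), (25, 12), (32, 17), (33, 21), (37, 12), (37, 15)}
Set union of the two operands is {(15, 9), (25, 12), (32, 17), (33, 21), (37, 12), (37, 15), (37, 21)}.

{(15, 9), (25, 12), (32, 17), (33, 21), (37, 12), (37, 15), (37, 21)}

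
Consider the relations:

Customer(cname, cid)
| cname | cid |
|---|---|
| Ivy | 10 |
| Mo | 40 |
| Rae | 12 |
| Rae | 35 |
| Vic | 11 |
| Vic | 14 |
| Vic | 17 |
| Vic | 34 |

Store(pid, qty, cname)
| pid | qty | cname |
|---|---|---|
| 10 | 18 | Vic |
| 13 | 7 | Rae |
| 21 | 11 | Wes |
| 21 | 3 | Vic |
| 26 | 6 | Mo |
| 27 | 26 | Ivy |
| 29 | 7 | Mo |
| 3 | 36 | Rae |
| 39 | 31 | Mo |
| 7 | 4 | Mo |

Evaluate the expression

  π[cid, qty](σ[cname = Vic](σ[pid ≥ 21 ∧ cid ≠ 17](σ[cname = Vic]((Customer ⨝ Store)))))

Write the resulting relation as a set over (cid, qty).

Joining Customer and Store on cname yields {(Ivy, 10, 27, 26), (Mo, 40, 26, 6), (Mo, 40, 29, 7), (Mo, 40, 39, 31), (Mo, 40, 7, 4), (Rae, 12, 13, 7), (Rae, 12, 3, 36), (Rae, 35, 13, 7), (Rae, 35, 3, 36), (Vic, 11, 10, 18), (Vic, 11, 21, 3), (Vic, 14, 10, 18), (Vic, 14, 21, 3), (Vic, 17, 10, 18), (Vic, 17, 21, 3), (Vic, 34, 10, 18), (Vic, 34, 21, 3)}.
σ[cname = Vic]: keep tuples satisfying cname = Vic → {(Vic, 11, 10, 18), (Vic, 11, 21, 3), (Vic, 14, 10, 18), (Vic, 14, 21, 3), (Vic, 17, 10, 18), (Vic, 17, 21, 3), (Vic, 34, 10, 18), (Vic, 34, 21, 3)}
σ[pid ≥ 21 ∧ cid ≠ 17]: keep tuples satisfying pid ≥ 21 ∧ cid ≠ 17 → {(Vic, 11, 21, 3), (Vic, 14, 21, 3), (Vic, 34, 21, 3)}
σ[cname = Vic]: keep tuples satisfying cname = Vic → {(Vic, 11, 21, 3), (Vic, 14, 21, 3), (Vic, 34, 21, 3)}
Projecting to cid, qty: {(11, 3), (14, 3), (34, 3)}

{(11, 3), (14, 3), (34, 3)}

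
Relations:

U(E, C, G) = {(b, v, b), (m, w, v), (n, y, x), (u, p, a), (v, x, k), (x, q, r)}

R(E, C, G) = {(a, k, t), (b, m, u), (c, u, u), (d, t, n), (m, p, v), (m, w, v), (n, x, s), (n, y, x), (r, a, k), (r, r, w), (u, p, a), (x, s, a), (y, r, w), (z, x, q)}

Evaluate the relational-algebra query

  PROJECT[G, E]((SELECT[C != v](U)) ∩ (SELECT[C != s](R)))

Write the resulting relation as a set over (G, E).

{(a, u), (v, m), (x, n)}

Selection C != v: {(m, w, v), (n, y, x), (u, p, a), (v, x, k), (x, q, r)}
Selection C != s: {(a, k, t), (b, m, u), (c, u, u), (d, t, n), (m, p, v), (m, w, v), (n, x, s), (n, y, x), (r, a, k), (r, r, w), (u, p, a), (y, r, w), (z, x, q)}
Set intersection of the two operands is {(m, w, v), (n, y, x), (u, p, a)}.
π[G, E]: project onto (G, E) → {(a, u), (v, m), (x, n)}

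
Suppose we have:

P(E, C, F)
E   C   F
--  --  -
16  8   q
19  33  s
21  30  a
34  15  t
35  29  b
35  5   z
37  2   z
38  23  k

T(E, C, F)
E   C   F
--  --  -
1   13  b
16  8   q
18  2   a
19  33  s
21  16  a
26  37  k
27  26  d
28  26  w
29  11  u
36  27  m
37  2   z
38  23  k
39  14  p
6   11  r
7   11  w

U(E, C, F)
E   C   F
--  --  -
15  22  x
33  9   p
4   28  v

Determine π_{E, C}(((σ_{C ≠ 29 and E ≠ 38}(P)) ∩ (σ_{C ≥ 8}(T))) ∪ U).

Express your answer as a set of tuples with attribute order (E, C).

{(15, 22), (16, 8), (19, 33), (33, 9), (4, 28)}

Filtering on C ≠ 29 and E ≠ 38 leaves {(16, 8, q), (19, 33, s), (21, 30, a), (34, 15, t), (35, 5, z), (37, 2, z)}.
Filtering on C ≥ 8 leaves {(1, 13, b), (16, 8, q), (19, 33, s), (21, 16, a), (26, 37, k), (27, 26, d), (28, 26, w), (29, 11, u), (36, 27, m), (38, 23, k), (39, 14, p), (6, 11, r), (7, 11, w)}.
Set intersection of the two operands is {(16, 8, q), (19, 33, s)}.
Set union of the two operands is {(15, 22, x), (16, 8, q), (19, 33, s), (33, 9, p), (4, 28, v)}.
π[E, C]: project onto (E, C) → {(15, 22), (16, 8), (19, 33), (33, 9), (4, 28)}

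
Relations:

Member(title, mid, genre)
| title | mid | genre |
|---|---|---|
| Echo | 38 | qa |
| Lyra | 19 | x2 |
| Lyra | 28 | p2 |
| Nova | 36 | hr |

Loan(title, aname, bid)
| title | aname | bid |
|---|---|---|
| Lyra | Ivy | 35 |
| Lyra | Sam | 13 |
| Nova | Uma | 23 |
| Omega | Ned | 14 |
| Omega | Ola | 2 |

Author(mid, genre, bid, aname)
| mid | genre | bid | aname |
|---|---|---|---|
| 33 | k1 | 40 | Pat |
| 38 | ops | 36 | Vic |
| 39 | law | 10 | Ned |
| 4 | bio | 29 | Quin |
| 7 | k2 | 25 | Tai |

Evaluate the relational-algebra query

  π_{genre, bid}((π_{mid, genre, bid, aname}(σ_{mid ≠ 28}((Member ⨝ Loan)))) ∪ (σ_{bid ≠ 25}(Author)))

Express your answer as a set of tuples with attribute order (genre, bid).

Joining Member and Loan on title yields {(Lyra, 19, x2, Ivy, 35), (Lyra, 19, x2, Sam, 13), (Lyra, 28, p2, Ivy, 35), (Lyra, 28, p2, Sam, 13), (Nova, 36, hr, Uma, 23)}.
σ[mid ≠ 28]: keep tuples satisfying mid ≠ 28 → {(Lyra, 19, x2, Ivy, 35), (Lyra, 19, x2, Sam, 13), (Nova, 36, hr, Uma, 23)}
Keep only column(s) mid, genre, bid, aname: {(19, x2, 13, Sam), (19, x2, 35, Ivy), (36, hr, 23, Uma)}
σ[bid ≠ 25]: keep tuples satisfying bid ≠ 25 → {(33, k1, 40, Pat), (38, ops, 36, Vic), (39, law, 10, Ned), (4, bio, 29, Quin)}
Set union of the two operands is {(19, x2, 13, Sam), (19, x2, 35, Ivy), (33, k1, 40, Pat), (36, hr, 23, Uma), (38, ops, 36, Vic), (39, law, 10, Ned), (4, bio, 29, Quin)}.
Keep only column(s) genre, bid: {(bio, 29), (hr, 23), (k1, 40), (law, 10), (ops, 36), (x2, 13), (x2, 35)}

{(bio, 29), (hr, 23), (k1, 40), (law, 10), (ops, 36), (x2, 13), (x2, 35)}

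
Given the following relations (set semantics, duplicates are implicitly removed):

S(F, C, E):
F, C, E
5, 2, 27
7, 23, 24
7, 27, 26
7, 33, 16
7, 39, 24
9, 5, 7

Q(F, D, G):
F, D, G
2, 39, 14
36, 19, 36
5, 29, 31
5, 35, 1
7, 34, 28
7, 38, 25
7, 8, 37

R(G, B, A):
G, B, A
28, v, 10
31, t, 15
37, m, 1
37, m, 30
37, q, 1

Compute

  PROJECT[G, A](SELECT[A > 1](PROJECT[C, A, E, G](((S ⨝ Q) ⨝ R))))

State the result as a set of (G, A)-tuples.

{(28, 10), (31, 15), (37, 30)}

S ⋈ Q (natural join on F): {(5, 2, 27, 29, 31), (5, 2, 27, 35, 1), (7, 23, 24, 34, 28), (7, 23, 24, 38, 25), (7, 23, 24, 8, 37), (7, 27, 26, 34, 28), (7, 27, 26, 38, 25), (7, 27, 26, 8, 37), (7, 33, 16, 34, 28), (7, 33, 16, 38, 25), (7, 33, 16, 8, 37), (7, 39, 24, 34, 28), (7, 39, 24, 38, 25), (7, 39, 24, 8, 37)}
(S ⨝ Q) ⋈ R (natural join on G): {(5, 2, 27, 29, 31, t, 15), (7, 23, 24, 34, 28, v, 10), (7, 23, 24, 8, 37, m, 1), (7, 23, 24, 8, 37, m, 30), (7, 23, 24, 8, 37, q, 1), (7, 27, 26, 34, 28, v, 10), (7, 27, 26, 8, 37, m, 1), (7, 27, 26, 8, 37, m, 30), (7, 27, 26, 8, 37, q, 1), (7, 33, 16, 34, 28, v, 10), (7, 33, 16, 8, 37, m, 1), (7, 33, 16, 8, 37, m, 30), (7, 33, 16, 8, 37, q, 1), (7, 39, 24, 34, 28, v, 10), (7, 39, 24, 8, 37, m, 1), (7, 39, 24, 8, 37, m, 30), (7, 39, 24, 8, 37, q, 1)}
Keep only column(s) C, A, E, G (4 duplicate(s) eliminated): {(2, 15, 27, 31), (23, 1, 24, 37), (23, 10, 24, 28), (23, 30, 24, 37), (27, 1, 26, 37), (27, 10, 26, 28), (27, 30, 26, 37), (33, 1, 16, 37), (33, 10, 16, 28), (33, 30, 16, 37), (39, 1, 24, 37), (39, 10, 24, 28), (39, 30, 24, 37)}
σ[A > 1]: keep tuples satisfying A > 1 → {(2, 15, 27, 31), (23, 10, 24, 28), (23, 30, 24, 37), (27, 10, 26, 28), (27, 30, 26, 37), (33, 10, 16, 28), (33, 30, 16, 37), (39, 10, 24, 28), (39, 30, 24, 37)}
Keep only column(s) G, A (6 duplicate(s) eliminated): {(28, 10), (31, 15), (37, 30)}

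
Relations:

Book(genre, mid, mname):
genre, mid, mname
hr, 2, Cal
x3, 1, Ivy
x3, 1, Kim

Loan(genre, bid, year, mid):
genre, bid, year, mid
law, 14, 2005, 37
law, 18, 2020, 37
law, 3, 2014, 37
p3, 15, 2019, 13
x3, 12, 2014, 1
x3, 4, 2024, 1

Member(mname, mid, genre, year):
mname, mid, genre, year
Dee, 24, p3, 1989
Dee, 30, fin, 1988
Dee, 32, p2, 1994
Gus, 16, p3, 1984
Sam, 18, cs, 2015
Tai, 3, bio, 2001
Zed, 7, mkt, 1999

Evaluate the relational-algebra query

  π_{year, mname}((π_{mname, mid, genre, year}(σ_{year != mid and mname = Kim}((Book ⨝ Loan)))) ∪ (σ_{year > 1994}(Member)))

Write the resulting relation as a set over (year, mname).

Book ⋈ Loan (natural join on genre, mid): {(x3, 1, Ivy, 12, 2014), (x3, 1, Ivy, 4, 2024), (x3, 1, Kim, 12, 2014), (x3, 1, Kim, 4, 2024)}
σ[year != mid and mname = Kim]: keep tuples satisfying year != mid and mname = Kim → {(x3, 1, Kim, 12, 2014), (x3, 1, Kim, 4, 2024)}
Projecting to mname, mid, genre, year: {(Kim, 1, x3, 2014), (Kim, 1, x3, 2024)}
σ[year > 1994]: keep tuples satisfying year > 1994 → {(Sam, 18, cs, 2015), (Tai, 3, bio, 2001), (Zed, 7, mkt, 1999)}
Union: {(Kim, 1, x3, 2014), (Kim, 1, x3, 2024)} with {(Sam, 18, cs, 2015), (Tai, 3, bio, 2001), (Zed, 7, mkt, 1999)} → {(Kim, 1, x3, 2014), (Kim, 1, x3, 2024), (Sam, 18, cs, 2015), (Tai, 3, bio, 2001), (Zed, 7, mkt, 1999)}
Projecting to year, mname: {(1999, Zed), (2001, Tai), (2014, Kim), (2015, Sam), (2024, Kim)}

{(1999, Zed), (2001, Tai), (2014, Kim), (2015, Sam), (2024, Kim)}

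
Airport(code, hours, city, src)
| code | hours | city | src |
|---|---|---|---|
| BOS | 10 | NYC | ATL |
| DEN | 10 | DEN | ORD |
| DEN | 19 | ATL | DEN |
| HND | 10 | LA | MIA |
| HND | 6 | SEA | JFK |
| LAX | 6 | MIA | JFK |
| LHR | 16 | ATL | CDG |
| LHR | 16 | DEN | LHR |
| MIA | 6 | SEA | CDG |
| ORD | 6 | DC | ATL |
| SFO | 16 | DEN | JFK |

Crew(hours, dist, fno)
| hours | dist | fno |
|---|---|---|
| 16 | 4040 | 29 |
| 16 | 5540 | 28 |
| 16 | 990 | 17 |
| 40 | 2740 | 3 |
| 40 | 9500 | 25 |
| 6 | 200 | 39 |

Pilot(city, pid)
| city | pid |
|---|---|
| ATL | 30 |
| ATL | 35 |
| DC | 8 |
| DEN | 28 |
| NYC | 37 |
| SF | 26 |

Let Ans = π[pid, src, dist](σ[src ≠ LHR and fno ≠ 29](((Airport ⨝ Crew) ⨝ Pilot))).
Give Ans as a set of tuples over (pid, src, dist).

{(28, JFK, 5540), (28, JFK, 990), (30, CDG, 5540), (30, CDG, 990), (35, CDG, 5540), (35, CDG, 990), (8, ATL, 200)}

Airport ⋈ Crew (natural join on hours): {(HND, 6, SEA, JFK, 200, 39), (LAX, 6, MIA, JFK, 200, 39), (LHR, 16, ATL, CDG, 4040, 29), (LHR, 16, ATL, CDG, 5540, 28), (LHR, 16, ATL, CDG, 990, 17), (LHR, 16, DEN, LHR, 4040, 29), (LHR, 16, DEN, LHR, 5540, 28), (LHR, 16, DEN, LHR, 990, 17), (MIA, 6, SEA, CDG, 200, 39), (ORD, 6, DC, ATL, 200, 39), (SFO, 16, DEN, JFK, 4040, 29), (SFO, 16, DEN, JFK, 5540, 28), (SFO, 16, DEN, JFK, 990, 17)}
(Airport ⨝ Crew) ⋈ Pilot (natural join on city): {(LHR, 16, ATL, CDG, 4040, 29, 30), (LHR, 16, ATL, CDG, 4040, 29, 35), (LHR, 16, ATL, CDG, 5540, 28, 30), (LHR, 16, ATL, CDG, 5540, 28, 35), (LHR, 16, ATL, CDG, 990, 17, 30), (LHR, 16, ATL, CDG, 990, 17, 35), (LHR, 16, DEN, LHR, 4040, 29, 28), (LHR, 16, DEN, LHR, 5540, 28, 28), (LHR, 16, DEN, LHR, 990, 17, 28), (ORD, 6, DC, ATL, 200, 39, 8), (SFO, 16, DEN, JFK, 4040, 29, 28), (SFO, 16, DEN, JFK, 5540, 28, 28), (SFO, 16, DEN, JFK, 990, 17, 28)}
σ[src ≠ LHR and fno ≠ 29]: keep tuples satisfying src ≠ LHR and fno ≠ 29 → {(LHR, 16, ATL, CDG, 5540, 28, 30), (LHR, 16, ATL, CDG, 5540, 28, 35), (LHR, 16, ATL, CDG, 990, 17, 30), (LHR, 16, ATL, CDG, 990, 17, 35), (ORD, 6, DC, ATL, 200, 39, 8), (SFO, 16, DEN, JFK, 5540, 28, 28), (SFO, 16, DEN, JFK, 990, 17, 28)}
π_{pid, src, dist} gives {(28, JFK, 5540), (28, JFK, 990), (30, CDG, 5540), (30, CDG, 990), (35, CDG, 5540), (35, CDG, 990), (8, ATL, 200)}.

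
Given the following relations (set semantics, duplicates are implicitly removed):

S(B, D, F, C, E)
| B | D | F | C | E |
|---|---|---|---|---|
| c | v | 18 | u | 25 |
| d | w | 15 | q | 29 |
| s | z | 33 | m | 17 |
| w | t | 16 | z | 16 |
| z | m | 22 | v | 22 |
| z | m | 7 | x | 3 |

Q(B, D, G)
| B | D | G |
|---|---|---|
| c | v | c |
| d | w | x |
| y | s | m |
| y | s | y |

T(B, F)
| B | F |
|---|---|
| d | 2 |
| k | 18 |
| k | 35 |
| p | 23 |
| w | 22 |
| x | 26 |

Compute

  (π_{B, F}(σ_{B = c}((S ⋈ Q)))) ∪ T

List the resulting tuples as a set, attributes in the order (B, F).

Natural join on B, D: {(c, v, 18, u, 25, c), (d, w, 15, q, 29, x)}
Filtering on B = c leaves {(c, v, 18, u, 25, c)}.
Keep only column(s) B, F: {(c, 18)}
Set union of the two operands is {(c, 18), (d, 2), (k, 18), (k, 35), (p, 23), (w, 22), (x, 26)}.

{(c, 18), (d, 2), (k, 18), (k, 35), (p, 23), (w, 22), (x, 26)}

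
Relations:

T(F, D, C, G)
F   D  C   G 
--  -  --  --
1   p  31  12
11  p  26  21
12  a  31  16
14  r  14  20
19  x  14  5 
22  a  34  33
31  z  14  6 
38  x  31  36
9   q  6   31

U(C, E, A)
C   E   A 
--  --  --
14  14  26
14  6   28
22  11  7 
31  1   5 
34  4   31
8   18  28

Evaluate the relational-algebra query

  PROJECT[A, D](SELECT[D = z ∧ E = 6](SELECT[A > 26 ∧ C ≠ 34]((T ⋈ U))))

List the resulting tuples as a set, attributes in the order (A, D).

{(28, z)}

Natural join on C: {(1, p, 31, 12, 1, 5), (12, a, 31, 16, 1, 5), (14, r, 14, 20, 14, 26), (14, r, 14, 20, 6, 28), (19, x, 14, 5, 14, 26), (19, x, 14, 5, 6, 28), (22, a, 34, 33, 4, 31), (31, z, 14, 6, 14, 26), (31, z, 14, 6, 6, 28), (38, x, 31, 36, 1, 5)}
σ[A > 26 ∧ C ≠ 34]: keep tuples satisfying A > 26 ∧ C ≠ 34 → {(14, r, 14, 20, 6, 28), (19, x, 14, 5, 6, 28), (31, z, 14, 6, 6, 28)}
σ[D = z ∧ E = 6]: keep tuples satisfying D = z ∧ E = 6 → {(31, z, 14, 6, 6, 28)}
Keep only column(s) A, D: {(28, z)}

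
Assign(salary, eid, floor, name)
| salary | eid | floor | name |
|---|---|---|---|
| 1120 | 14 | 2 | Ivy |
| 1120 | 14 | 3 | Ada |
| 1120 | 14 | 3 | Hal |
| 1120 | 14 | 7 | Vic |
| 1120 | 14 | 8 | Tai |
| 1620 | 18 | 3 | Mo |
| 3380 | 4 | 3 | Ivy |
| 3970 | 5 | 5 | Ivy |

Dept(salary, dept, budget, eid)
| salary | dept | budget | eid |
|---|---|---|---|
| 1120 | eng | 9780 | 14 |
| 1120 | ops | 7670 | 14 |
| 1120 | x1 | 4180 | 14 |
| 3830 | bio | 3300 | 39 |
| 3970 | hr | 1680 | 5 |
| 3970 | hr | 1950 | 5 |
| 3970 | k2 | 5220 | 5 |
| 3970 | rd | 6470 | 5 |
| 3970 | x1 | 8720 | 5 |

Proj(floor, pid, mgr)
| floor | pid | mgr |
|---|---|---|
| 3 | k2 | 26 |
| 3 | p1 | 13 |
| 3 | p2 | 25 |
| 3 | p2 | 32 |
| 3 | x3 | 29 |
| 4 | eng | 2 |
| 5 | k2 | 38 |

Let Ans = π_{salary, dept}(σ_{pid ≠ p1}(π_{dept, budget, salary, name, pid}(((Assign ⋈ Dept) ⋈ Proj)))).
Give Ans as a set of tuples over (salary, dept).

{(1120, eng), (1120, ops), (1120, x1), (3970, hr), (3970, k2), (3970, rd), (3970, x1)}

Natural join on salary, eid: {(1120, 14, 2, Ivy, eng, 9780), (1120, 14, 2, Ivy, ops, 7670), (1120, 14, 2, Ivy, x1, 4180), (1120, 14, 3, Ada, eng, 9780), (1120, 14, 3, Ada, ops, 7670), (1120, 14, 3, Ada, x1, 4180), (1120, 14, 3, Hal, eng, 9780), (1120, 14, 3, Hal, ops, 7670), (1120, 14, 3, Hal, x1, 4180), (1120, 14, 7, Vic, eng, 9780), (1120, 14, 7, Vic, ops, 7670), (1120, 14, 7, Vic, x1, 4180), (1120, 14, 8, Tai, eng, 9780), (1120, 14, 8, Tai, ops, 7670), (1120, 14, 8, Tai, x1, 4180), (3970, 5, 5, Ivy, hr, 1680), (3970, 5, 5, Ivy, hr, 1950), (3970, 5, 5, Ivy, k2, 5220), (3970, 5, 5, Ivy, rd, 6470), (3970, 5, 5, Ivy, x1, 8720)}
Natural join on floor: {(1120, 14, 3, Ada, eng, 9780, k2, 26), (1120, 14, 3, Ada, eng, 9780, p1, 13), (1120, 14, 3, Ada, eng, 9780, p2, 25), (1120, 14, 3, Ada, eng, 9780, p2, 32), (1120, 14, 3, Ada, eng, 9780, x3, 29), (1120, 14, 3, Ada, ops, 7670, k2, 26), (1120, 14, 3, Ada, ops, 7670, p1, 13), (1120, 14, 3, Ada, ops, 7670, p2, 25), (1120, 14, 3, Ada, ops, 7670, p2, 32), (1120, 14, 3, Ada, ops, 7670, x3, 29), (1120, 14, 3, Ada, x1, 4180, k2, 26), (1120, 14, 3, Ada, x1, 4180, p1, 13), (1120, 14, 3, Ada, x1, 4180, p2, 25), (1120, 14, 3, Ada, x1, 4180, p2, 32), (1120, 14, 3, Ada, x1, 4180, x3, 29), (1120, 14, 3, Hal, eng, 9780, k2, 26), (1120, 14, 3, Hal, eng, 9780, p1, 13), (1120, 14, 3, Hal, eng, 9780, p2, 25), (1120, 14, 3, Hal, eng, 9780, p2, 32), (1120, 14, 3, Hal, eng, 9780, x3, 29), (1120, 14, 3, Hal, ops, 7670, k2, 26), (1120, 14, 3, Hal, ops, 7670, p1, 13), (1120, 14, 3, Hal, ops, 7670, p2, 25), (1120, 14, 3, Hal, ops, 7670, p2, 32), (1120, 14, 3, Hal, ops, 7670, x3, 29), (1120, 14, 3, Hal, x1, 4180, k2, 26), (1120, 14, 3, Hal, x1, 4180, p1, 13), (1120, 14, 3, Hal, x1, 4180, p2, 25), (1120, 14, 3, Hal, x1, 4180, p2, 32), (1120, 14, 3, Hal, x1, 4180, x3, 29), (3970, 5, 5, Ivy, hr, 1680, k2, 38), (3970, 5, 5, Ivy, hr, 1950, k2, 38), (3970, 5, 5, Ivy, k2, 5220, k2, 38), (3970, 5, 5, Ivy, rd, 6470, k2, 38), (3970, 5, 5, Ivy, x1, 8720, k2, 38)}
Keep only column(s) dept, budget, salary, name, pid (6 duplicate(s) eliminated): {(eng, 9780, 1120, Ada, k2), (eng, 9780, 1120, Ada, p1), (eng, 9780, 1120, Ada, p2), (eng, 9780, 1120, Ada, x3), (eng, 9780, 1120, Hal, k2), (eng, 9780, 1120, Hal, p1), (eng, 9780, 1120, Hal, p2), (eng, 9780, 1120, Hal, x3), (hr, 1680, 3970, Ivy, k2), (hr, 1950, 3970, Ivy, k2), (k2, 5220, 3970, Ivy, k2), (ops, 7670, 1120, Ada, k2), (ops, 7670, 1120, Ada, p1), (ops, 7670, 1120, Ada, p2), (ops, 7670, 1120, Ada, x3), (ops, 7670, 1120, Hal, k2), (ops, 7670, 1120, Hal, p1), (ops, 7670, 1120, Hal, p2), (ops, 7670, 1120, Hal, x3), (rd, 6470, 3970, Ivy, k2), (x1, 4180, 1120, Ada, k2), (x1, 4180, 1120, Ada, p1), (x1, 4180, 1120, Ada, p2), (x1, 4180, 1120, Ada, x3), (x1, 4180, 1120, Hal, k2), (x1, 4180, 1120, Hal, p1), (x1, 4180, 1120, Hal, p2), (x1, 4180, 1120, Hal, x3), (x1, 8720, 3970, Ivy, k2)}
Filtering on pid ≠ p1 leaves {(eng, 9780, 1120, Ada, k2), (eng, 9780, 1120, Ada, p2), (eng, 9780, 1120, Ada, x3), (eng, 9780, 1120, Hal, k2), (eng, 9780, 1120, Hal, p2), (eng, 9780, 1120, Hal, x3), (hr, 1680, 3970, Ivy, k2), (hr, 1950, 3970, Ivy, k2), (k2, 5220, 3970, Ivy, k2), (ops, 7670, 1120, Ada, k2), (ops, 7670, 1120, Ada, p2), (ops, 7670, 1120, Ada, x3), (ops, 7670, 1120, Hal, k2), (ops, 7670, 1120, Hal, p2), (ops, 7670, 1120, Hal, x3), (rd, 6470, 3970, Ivy, k2), (x1, 4180, 1120, Ada, k2), (x1, 4180, 1120, Ada, p2), (x1, 4180, 1120, Ada, x3), (x1, 4180, 1120, Hal, k2), (x1, 4180, 1120, Hal, p2), (x1, 4180, 1120, Hal, x3), (x1, 8720, 3970, Ivy, k2)}.
Keep only column(s) salary, dept (16 duplicate(s) eliminated): {(1120, eng), (1120, ops), (1120, x1), (3970, hr), (3970, k2), (3970, rd), (3970, x1)}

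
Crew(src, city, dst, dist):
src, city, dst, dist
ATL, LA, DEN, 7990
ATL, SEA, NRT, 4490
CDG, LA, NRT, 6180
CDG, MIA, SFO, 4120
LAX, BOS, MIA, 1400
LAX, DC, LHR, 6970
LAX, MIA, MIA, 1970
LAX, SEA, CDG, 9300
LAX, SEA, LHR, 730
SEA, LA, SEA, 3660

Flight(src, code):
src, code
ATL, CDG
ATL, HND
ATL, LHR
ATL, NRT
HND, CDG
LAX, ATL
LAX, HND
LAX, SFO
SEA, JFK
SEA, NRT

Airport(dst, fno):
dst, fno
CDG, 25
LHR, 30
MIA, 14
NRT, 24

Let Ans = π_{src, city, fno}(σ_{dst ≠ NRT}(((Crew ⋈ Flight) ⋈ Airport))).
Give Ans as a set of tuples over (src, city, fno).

{(LAX, BOS, 14), (LAX, DC, 30), (LAX, MIA, 14), (LAX, SEA, 25), (LAX, SEA, 30)}

Joining Crew and Flight on src yields {(ATL, LA, DEN, 7990, CDG), (ATL, LA, DEN, 7990, HND), (ATL, LA, DEN, 7990, LHR), (ATL, LA, DEN, 7990, NRT), (ATL, SEA, NRT, 4490, CDG), (ATL, SEA, NRT, 4490, HND), (ATL, SEA, NRT, 4490, LHR), (ATL, SEA, NRT, 4490, NRT), (LAX, BOS, MIA, 1400, ATL), (LAX, BOS, MIA, 1400, HND), (LAX, BOS, MIA, 1400, SFO), (LAX, DC, LHR, 6970, ATL), (LAX, DC, LHR, 6970, HND), (LAX, DC, LHR, 6970, SFO), (LAX, MIA, MIA, 1970, ATL), (LAX, MIA, MIA, 1970, HND), (LAX, MIA, MIA, 1970, SFO), (LAX, SEA, CDG, 9300, ATL), (LAX, SEA, CDG, 9300, HND), (LAX, SEA, CDG, 9300, SFO), (LAX, SEA, LHR, 730, ATL), (LAX, SEA, LHR, 730, HND), (LAX, SEA, LHR, 730, SFO), (SEA, LA, SEA, 3660, JFK), (SEA, LA, SEA, 3660, NRT)}.
Joining (Crew ⋈ Flight) and Airport on dst yields {(ATL, SEA, NRT, 4490, CDG, 24), (ATL, SEA, NRT, 4490, HND, 24), (ATL, SEA, NRT, 4490, LHR, 24), (ATL, SEA, NRT, 4490, NRT, 24), (LAX, BOS, MIA, 1400, ATL, 14), (LAX, BOS, MIA, 1400, HND, 14), (LAX, BOS, MIA, 1400, SFO, 14), (LAX, DC, LHR, 6970, ATL, 30), (LAX, DC, LHR, 6970, HND, 30), (LAX, DC, LHR, 6970, SFO, 30), (LAX, MIA, MIA, 1970, ATL, 14), (LAX, MIA, MIA, 1970, HND, 14), (LAX, MIA, MIA, 1970, SFO, 14), (LAX, SEA, CDG, 9300, ATL, 25), (LAX, SEA, CDG, 9300, HND, 25), (LAX, SEA, CDG, 9300, SFO, 25), (LAX, SEA, LHR, 730, ATL, 30), (LAX, SEA, LHR, 730, HND, 30), (LAX, SEA, LHR, 730, SFO, 30)}.
Apply σ_{dst ≠ NRT}; surviving tuples: {(LAX, BOS, MIA, 1400, ATL, 14), (LAX, BOS, MIA, 1400, HND, 14), (LAX, BOS, MIA, 1400, SFO, 14), (LAX, DC, LHR, 6970, ATL, 30), (LAX, DC, LHR, 6970, HND, 30), (LAX, DC, LHR, 6970, SFO, 30), (LAX, MIA, MIA, 1970, ATL, 14), (LAX, MIA, MIA, 1970, HND, 14), (LAX, MIA, MIA, 1970, SFO, 14), (LAX, SEA, CDG, 9300, ATL, 25), (LAX, SEA, CDG, 9300, HND, 25), (LAX, SEA, CDG, 9300, SFO, 25), (LAX, SEA, LHR, 730, ATL, 30), (LAX, SEA, LHR, 730, HND, 30), (LAX, SEA, LHR, 730, SFO, 30)}
Keep only column(s) src, city, fno (10 duplicate(s) eliminated): {(LAX, BOS, 14), (LAX, DC, 30), (LAX, MIA, 14), (LAX, SEA, 25), (LAX, SEA, 30)}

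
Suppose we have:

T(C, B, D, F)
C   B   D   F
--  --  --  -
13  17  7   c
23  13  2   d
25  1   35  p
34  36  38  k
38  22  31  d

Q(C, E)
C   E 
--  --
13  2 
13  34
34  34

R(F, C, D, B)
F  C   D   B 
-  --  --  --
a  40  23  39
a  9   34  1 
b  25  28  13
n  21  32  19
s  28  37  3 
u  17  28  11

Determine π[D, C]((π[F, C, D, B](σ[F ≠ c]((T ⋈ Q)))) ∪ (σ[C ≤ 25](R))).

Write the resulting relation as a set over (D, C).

{(28, 17), (28, 25), (32, 21), (34, 9), (38, 34)}

Natural join on C: {(13, 17, 7, c, 2), (13, 17, 7, c, 34), (34, 36, 38, k, 34)}
σ[F ≠ c]: keep tuples satisfying F ≠ c → {(34, 36, 38, k, 34)}
Keep only column(s) F, C, D, B: {(k, 34, 38, 36)}
σ[C ≤ 25]: keep tuples satisfying C ≤ 25 → {(a, 9, 34, 1), (b, 25, 28, 13), (n, 21, 32, 19), (u, 17, 28, 11)}
Set union of the two operands is {(a, 9, 34, 1), (b, 25, 28, 13), (k, 34, 38, 36), (n, 21, 32, 19), (u, 17, 28, 11)}.
Keep only column(s) D, C: {(28, 17), (28, 25), (32, 21), (34, 9), (38, 34)}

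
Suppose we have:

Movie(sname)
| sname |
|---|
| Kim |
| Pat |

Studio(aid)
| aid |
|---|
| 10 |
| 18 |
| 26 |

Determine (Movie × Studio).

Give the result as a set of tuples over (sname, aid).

{(Kim, 10), (Kim, 18), (Kim, 26), (Pat, 10), (Pat, 18), (Pat, 26)}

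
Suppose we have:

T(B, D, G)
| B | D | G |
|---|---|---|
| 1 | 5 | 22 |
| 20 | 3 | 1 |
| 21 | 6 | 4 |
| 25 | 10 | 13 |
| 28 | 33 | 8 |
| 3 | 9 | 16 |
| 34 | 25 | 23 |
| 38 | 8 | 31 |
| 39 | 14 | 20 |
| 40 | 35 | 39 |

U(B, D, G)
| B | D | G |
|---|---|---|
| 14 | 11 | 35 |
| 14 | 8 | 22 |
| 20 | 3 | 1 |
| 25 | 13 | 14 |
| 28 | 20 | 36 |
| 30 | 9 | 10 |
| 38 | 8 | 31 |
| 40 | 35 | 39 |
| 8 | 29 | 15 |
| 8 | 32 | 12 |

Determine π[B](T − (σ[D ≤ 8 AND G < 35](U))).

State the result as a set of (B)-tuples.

Filtering on D ≤ 8 AND G < 35 leaves {(14, 8, 22), (20, 3, 1), (38, 8, 31)}.
Taking the difference: {(1, 5, 22), (21, 6, 4), (25, 10, 13), (28, 33, 8), (3, 9, 16), (34, 25, 23), (39, 14, 20), (40, 35, 39)}
π[B]: project onto (B) → {1, 21, 25, 28, 3, 34, 39, 40}

{1, 21, 25, 28, 3, 34, 39, 40}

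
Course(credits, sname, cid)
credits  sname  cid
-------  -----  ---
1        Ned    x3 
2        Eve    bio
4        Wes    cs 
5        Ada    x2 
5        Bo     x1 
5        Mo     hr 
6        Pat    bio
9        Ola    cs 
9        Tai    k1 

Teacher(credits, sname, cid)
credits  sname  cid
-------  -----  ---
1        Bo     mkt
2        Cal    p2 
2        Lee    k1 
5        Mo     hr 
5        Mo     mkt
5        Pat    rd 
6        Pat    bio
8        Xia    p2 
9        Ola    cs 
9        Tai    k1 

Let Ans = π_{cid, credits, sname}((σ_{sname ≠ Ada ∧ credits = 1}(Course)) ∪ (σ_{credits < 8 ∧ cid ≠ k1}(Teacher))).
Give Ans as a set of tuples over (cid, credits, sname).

Filtering on sname ≠ Ada ∧ credits = 1 leaves {(1, Ned, x3)}.
Filtering on credits < 8 ∧ cid ≠ k1 leaves {(1, Bo, mkt), (2, Cal, p2), (5, Mo, hr), (5, Mo, mkt), (5, Pat, rd), (6, Pat, bio)}.
Union: {(1, Ned, x3)} with {(1, Bo, mkt), (2, Cal, p2), (5, Mo, hr), (5, Mo, mkt), (5, Pat, rd), (6, Pat, bio)} → {(1, Bo, mkt), (1, Ned, x3), (2, Cal, p2), (5, Mo, hr), (5, Mo, mkt), (5, Pat, rd), (6, Pat, bio)}
π_{cid, credits, sname} gives {(bio, 6, Pat), (hr, 5, Mo), (mkt, 1, Bo), (mkt, 5, Mo), (p2, 2, Cal), (rd, 5, Pat), (x3, 1, Ned)}.

{(bio, 6, Pat), (hr, 5, Mo), (mkt, 1, Bo), (mkt, 5, Mo), (p2, 2, Cal), (rd, 5, Pat), (x3, 1, Ned)}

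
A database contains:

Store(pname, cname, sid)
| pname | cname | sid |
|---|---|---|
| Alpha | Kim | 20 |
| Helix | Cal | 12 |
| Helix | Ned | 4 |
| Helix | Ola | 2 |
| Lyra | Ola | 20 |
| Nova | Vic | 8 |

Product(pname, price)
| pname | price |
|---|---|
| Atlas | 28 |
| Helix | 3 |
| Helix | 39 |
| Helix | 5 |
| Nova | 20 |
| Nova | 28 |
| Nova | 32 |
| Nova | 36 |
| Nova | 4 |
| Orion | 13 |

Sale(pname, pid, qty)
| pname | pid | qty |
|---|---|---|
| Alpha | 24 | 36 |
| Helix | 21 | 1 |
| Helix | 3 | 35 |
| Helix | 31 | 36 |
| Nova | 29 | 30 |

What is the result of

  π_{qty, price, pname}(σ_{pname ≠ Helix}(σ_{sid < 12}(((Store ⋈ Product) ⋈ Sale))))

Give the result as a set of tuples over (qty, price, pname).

{(30, 20, Nova), (30, 28, Nova), (30, 32, Nova), (30, 36, Nova), (30, 4, Nova)}

Store ⋈ Product (natural join on pname): {(Helix, Cal, 12, 3), (Helix, Cal, 12, 39), (Helix, Cal, 12, 5), (Helix, Ned, 4, 3), (Helix, Ned, 4, 39), (Helix, Ned, 4, 5), (Helix, Ola, 2, 3), (Helix, Ola, 2, 39), (Helix, Ola, 2, 5), (Nova, Vic, 8, 20), (Nova, Vic, 8, 28), (Nova, Vic, 8, 32), (Nova, Vic, 8, 36), (Nova, Vic, 8, 4)}
(Store ⋈ Product) ⋈ Sale (natural join on pname): {(Helix, Cal, 12, 3, 21, 1), (Helix, Cal, 12, 3, 3, 35), (Helix, Cal, 12, 3, 31, 36), (Helix, Cal, 12, 39, 21, 1), (Helix, Cal, 12, 39, 3, 35), (Helix, Cal, 12, 39, 31, 36), (Helix, Cal, 12, 5, 21, 1), (Helix, Cal, 12, 5, 3, 35), (Helix, Cal, 12, 5, 31, 36), (Helix, Ned, 4, 3, 21, 1), (Helix, Ned, 4, 3, 3, 35), (Helix, Ned, 4, 3, 31, 36), (Helix, Ned, 4, 39, 21, 1), (Helix, Ned, 4, 39, 3, 35), (Helix, Ned, 4, 39, 31, 36), (Helix, Ned, 4, 5, 21, 1), (Helix, Ned, 4, 5, 3, 35), (Helix, Ned, 4, 5, 31, 36), (Helix, Ola, 2, 3, 21, 1), (Helix, Ola, 2, 3, 3, 35), (Helix, Ola, 2, 3, 31, 36), (Helix, Ola, 2, 39, 21, 1), (Helix, Ola, 2, 39, 3, 35), (Helix, Ola, 2, 39, 31, 36), (Helix, Ola, 2, 5, 21, 1), (Helix, Ola, 2, 5, 3, 35), (Helix, Ola, 2, 5, 31, 36), (Nova, Vic, 8, 20, 29, 30), (Nova, Vic, 8, 28, 29, 30), (Nova, Vic, 8, 32, 29, 30), (Nova, Vic, 8, 36, 29, 30), (Nova, Vic, 8, 4, 29, 30)}
σ[sid < 12]: keep tuples satisfying sid < 12 → {(Helix, Ned, 4, 3, 21, 1), (Helix, Ned, 4, 3, 3, 35), (Helix, Ned, 4, 3, 31, 36), (Helix, Ned, 4, 39, 21, 1), (Helix, Ned, 4, 39, 3, 35), (Helix, Ned, 4, 39, 31, 36), (Helix, Ned, 4, 5, 21, 1), (Helix, Ned, 4, 5, 3, 35), (Helix, Ned, 4, 5, 31, 36), (Helix, Ola, 2, 3, 21, 1), (Helix, Ola, 2, 3, 3, 35), (Helix, Ola, 2, 3, 31, 36), (Helix, Ola, 2, 39, 21, 1), (Helix, Ola, 2, 39, 3, 35), (Helix, Ola, 2, 39, 31, 36), (Helix, Ola, 2, 5, 21, 1), (Helix, Ola, 2, 5, 3, 35), (Helix, Ola, 2, 5, 31, 36), (Nova, Vic, 8, 20, 29, 30), (Nova, Vic, 8, 28, 29, 30), (Nova, Vic, 8, 32, 29, 30), (Nova, Vic, 8, 36, 29, 30), (Nova, Vic, 8, 4, 29, 30)}
σ[pname ≠ Helix]: keep tuples satisfying pname ≠ Helix → {(Nova, Vic, 8, 20, 29, 30), (Nova, Vic, 8, 28, 29, 30), (Nova, Vic, 8, 32, 29, 30), (Nova, Vic, 8, 36, 29, 30), (Nova, Vic, 8, 4, 29, 30)}
π_{qty, price, pname} gives {(30, 20, Nova), (30, 28, Nova), (30, 32, Nova), (30, 36, Nova), (30, 4, Nova)}.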